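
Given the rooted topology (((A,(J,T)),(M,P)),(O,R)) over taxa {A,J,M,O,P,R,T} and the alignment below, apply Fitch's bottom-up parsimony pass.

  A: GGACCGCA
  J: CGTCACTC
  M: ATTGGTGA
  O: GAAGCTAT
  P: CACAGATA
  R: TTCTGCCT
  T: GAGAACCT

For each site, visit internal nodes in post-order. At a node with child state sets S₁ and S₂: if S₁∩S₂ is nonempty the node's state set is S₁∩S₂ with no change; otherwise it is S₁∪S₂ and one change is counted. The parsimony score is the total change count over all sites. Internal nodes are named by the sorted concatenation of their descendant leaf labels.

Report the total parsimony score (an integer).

site 0, node JT: J={C} ∪ T={G} → {C,G} (+1)
site 0, node AJT: A={G} ∩ JT={C,G} → {G} (+0)
site 0, node MP: M={A} ∪ P={C} → {A,C} (+1)
site 0, node AJMPT: AJT={G} ∪ MP={A,C} → {A,C,G} (+1)
site 0, node OR: O={G} ∪ R={T} → {G,T} (+1)
site 0, node AJMOPRT: AJMPT={A,C,G} ∩ OR={G,T} → {G} (+0)
site 1, node JT: J={G} ∪ T={A} → {A,G} (+1)
site 1, node AJT: A={G} ∩ JT={A,G} → {G} (+0)
site 1, node MP: M={T} ∪ P={A} → {A,T} (+1)
site 1, node AJMPT: AJT={G} ∪ MP={A,T} → {A,G,T} (+1)
site 1, node OR: O={A} ∪ R={T} → {A,T} (+1)
site 1, node AJMOPRT: AJMPT={A,G,T} ∩ OR={A,T} → {A,T} (+0)
site 2, node JT: J={T} ∪ T={G} → {G,T} (+1)
site 2, node AJT: A={A} ∪ JT={G,T} → {A,G,T} (+1)
site 2, node MP: M={T} ∪ P={C} → {C,T} (+1)
site 2, node AJMPT: AJT={A,G,T} ∩ MP={C,T} → {T} (+0)
site 2, node OR: O={A} ∪ R={C} → {A,C} (+1)
site 2, node AJMOPRT: AJMPT={T} ∪ OR={A,C} → {A,C,T} (+1)
site 3, node JT: J={C} ∪ T={A} → {A,C} (+1)
site 3, node AJT: A={C} ∩ JT={A,C} → {C} (+0)
site 3, node MP: M={G} ∪ P={A} → {A,G} (+1)
site 3, node AJMPT: AJT={C} ∪ MP={A,G} → {A,C,G} (+1)
site 3, node OR: O={G} ∪ R={T} → {G,T} (+1)
site 3, node AJMOPRT: AJMPT={A,C,G} ∩ OR={G,T} → {G} (+0)
site 4, node JT: J={A} ∩ T={A} → {A} (+0)
site 4, node AJT: A={C} ∪ JT={A} → {A,C} (+1)
site 4, node MP: M={G} ∩ P={G} → {G} (+0)
site 4, node AJMPT: AJT={A,C} ∪ MP={G} → {A,C,G} (+1)
site 4, node OR: O={C} ∪ R={G} → {C,G} (+1)
site 4, node AJMOPRT: AJMPT={A,C,G} ∩ OR={C,G} → {C,G} (+0)
site 5, node JT: J={C} ∩ T={C} → {C} (+0)
site 5, node AJT: A={G} ∪ JT={C} → {C,G} (+1)
site 5, node MP: M={T} ∪ P={A} → {A,T} (+1)
site 5, node AJMPT: AJT={C,G} ∪ MP={A,T} → {A,C,G,T} (+1)
site 5, node OR: O={T} ∪ R={C} → {C,T} (+1)
site 5, node AJMOPRT: AJMPT={A,C,G,T} ∩ OR={C,T} → {C,T} (+0)
site 6, node JT: J={T} ∪ T={C} → {C,T} (+1)
site 6, node AJT: A={C} ∩ JT={C,T} → {C} (+0)
site 6, node MP: M={G} ∪ P={T} → {G,T} (+1)
site 6, node AJMPT: AJT={C} ∪ MP={G,T} → {C,G,T} (+1)
site 6, node OR: O={A} ∪ R={C} → {A,C} (+1)
site 6, node AJMOPRT: AJMPT={C,G,T} ∩ OR={A,C} → {C} (+0)
site 7, node JT: J={C} ∪ T={T} → {C,T} (+1)
site 7, node AJT: A={A} ∪ JT={C,T} → {A,C,T} (+1)
site 7, node MP: M={A} ∩ P={A} → {A} (+0)
site 7, node AJMPT: AJT={A,C,T} ∩ MP={A} → {A} (+0)
site 7, node OR: O={T} ∩ R={T} → {T} (+0)
site 7, node AJMOPRT: AJMPT={A} ∪ OR={T} → {A,T} (+1)
per-site changes: [4, 4, 5, 4, 3, 4, 4, 3]; total = 31

31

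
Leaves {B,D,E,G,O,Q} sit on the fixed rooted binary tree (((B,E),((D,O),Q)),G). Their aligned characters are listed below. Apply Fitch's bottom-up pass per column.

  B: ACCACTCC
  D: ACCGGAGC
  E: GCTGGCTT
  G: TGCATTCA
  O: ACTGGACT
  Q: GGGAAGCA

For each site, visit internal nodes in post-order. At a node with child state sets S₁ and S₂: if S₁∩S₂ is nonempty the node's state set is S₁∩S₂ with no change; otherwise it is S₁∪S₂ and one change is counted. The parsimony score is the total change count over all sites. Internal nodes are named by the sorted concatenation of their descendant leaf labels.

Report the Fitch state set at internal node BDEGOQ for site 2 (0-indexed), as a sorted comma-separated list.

BE@0: {A} ∪ {G} = {A,G} (union, +1)
DO@0: {A} ∩ {A} = {A} (intersection, +0)
DOQ@0: {A} ∪ {G} = {A,G} (union, +1)
BDEOQ@0: {A,G} ∩ {A,G} = {A,G} (intersection, +0)
BDEGOQ@0: {A,G} ∪ {T} = {A,G,T} (union, +1)
BE@1: {C} ∩ {C} = {C} (intersection, +0)
DO@1: {C} ∩ {C} = {C} (intersection, +0)
DOQ@1: {C} ∪ {G} = {C,G} (union, +1)
BDEOQ@1: {C} ∩ {C,G} = {C} (intersection, +0)
BDEGOQ@1: {C} ∪ {G} = {C,G} (union, +1)
BE@2: {C} ∪ {T} = {C,T} (union, +1)
DO@2: {C} ∪ {T} = {C,T} (union, +1)
DOQ@2: {C,T} ∪ {G} = {C,G,T} (union, +1)
BDEOQ@2: {C,T} ∩ {C,G,T} = {C,T} (intersection, +0)
BDEGOQ@2: {C,T} ∩ {C} = {C} (intersection, +0)
BE@3: {A} ∪ {G} = {A,G} (union, +1)
DO@3: {G} ∩ {G} = {G} (intersection, +0)
DOQ@3: {G} ∪ {A} = {A,G} (union, +1)
BDEOQ@3: {A,G} ∩ {A,G} = {A,G} (intersection, +0)
BDEGOQ@3: {A,G} ∩ {A} = {A} (intersection, +0)
BE@4: {C} ∪ {G} = {C,G} (union, +1)
DO@4: {G} ∩ {G} = {G} (intersection, +0)
DOQ@4: {G} ∪ {A} = {A,G} (union, +1)
BDEOQ@4: {C,G} ∩ {A,G} = {G} (intersection, +0)
BDEGOQ@4: {G} ∪ {T} = {G,T} (union, +1)
BE@5: {T} ∪ {C} = {C,T} (union, +1)
DO@5: {A} ∩ {A} = {A} (intersection, +0)
DOQ@5: {A} ∪ {G} = {A,G} (union, +1)
BDEOQ@5: {C,T} ∪ {A,G} = {A,C,G,T} (union, +1)
BDEGOQ@5: {A,C,G,T} ∩ {T} = {T} (intersection, +0)
BE@6: {C} ∪ {T} = {C,T} (union, +1)
DO@6: {G} ∪ {C} = {C,G} (union, +1)
DOQ@6: {C,G} ∩ {C} = {C} (intersection, +0)
BDEOQ@6: {C,T} ∩ {C} = {C} (intersection, +0)
BDEGOQ@6: {C} ∩ {C} = {C} (intersection, +0)
BE@7: {C} ∪ {T} = {C,T} (union, +1)
DO@7: {C} ∪ {T} = {C,T} (union, +1)
DOQ@7: {C,T} ∪ {A} = {A,C,T} (union, +1)
BDEOQ@7: {C,T} ∩ {A,C,T} = {C,T} (intersection, +0)
BDEGOQ@7: {C,T} ∪ {A} = {A,C,T} (union, +1)
per-site changes: [3, 2, 3, 2, 3, 3, 2, 4]; total = 22

C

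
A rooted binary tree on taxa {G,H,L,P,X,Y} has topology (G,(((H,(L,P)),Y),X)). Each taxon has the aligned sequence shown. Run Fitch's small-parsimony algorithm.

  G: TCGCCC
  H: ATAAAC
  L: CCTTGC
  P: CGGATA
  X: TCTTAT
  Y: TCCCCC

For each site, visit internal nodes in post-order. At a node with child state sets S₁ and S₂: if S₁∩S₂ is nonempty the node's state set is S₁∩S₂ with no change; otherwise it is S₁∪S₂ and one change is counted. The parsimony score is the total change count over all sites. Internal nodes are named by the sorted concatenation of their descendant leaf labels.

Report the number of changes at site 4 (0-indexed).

LP@0: {C} ∩ {C} = {C} (intersection, +0)
HLP@0: {A} ∪ {C} = {A,C} (union, +1)
HLPY@0: {A,C} ∪ {T} = {A,C,T} (union, +1)
HLPXY@0: {A,C,T} ∩ {T} = {T} (intersection, +0)
GHLPXY@0: {T} ∩ {T} = {T} (intersection, +0)
LP@1: {C} ∪ {G} = {C,G} (union, +1)
HLP@1: {T} ∪ {C,G} = {C,G,T} (union, +1)
HLPY@1: {C,G,T} ∩ {C} = {C} (intersection, +0)
HLPXY@1: {C} ∩ {C} = {C} (intersection, +0)
GHLPXY@1: {C} ∩ {C} = {C} (intersection, +0)
LP@2: {T} ∪ {G} = {G,T} (union, +1)
HLP@2: {A} ∪ {G,T} = {A,G,T} (union, +1)
HLPY@2: {A,G,T} ∪ {C} = {A,C,G,T} (union, +1)
HLPXY@2: {A,C,G,T} ∩ {T} = {T} (intersection, +0)
GHLPXY@2: {G} ∪ {T} = {G,T} (union, +1)
LP@3: {T} ∪ {A} = {A,T} (union, +1)
HLP@3: {A} ∩ {A,T} = {A} (intersection, +0)
HLPY@3: {A} ∪ {C} = {A,C} (union, +1)
HLPXY@3: {A,C} ∪ {T} = {A,C,T} (union, +1)
GHLPXY@3: {C} ∩ {A,C,T} = {C} (intersection, +0)
LP@4: {G} ∪ {T} = {G,T} (union, +1)
HLP@4: {A} ∪ {G,T} = {A,G,T} (union, +1)
HLPY@4: {A,G,T} ∪ {C} = {A,C,G,T} (union, +1)
HLPXY@4: {A,C,G,T} ∩ {A} = {A} (intersection, +0)
GHLPXY@4: {C} ∪ {A} = {A,C} (union, +1)
LP@5: {C} ∪ {A} = {A,C} (union, +1)
HLP@5: {C} ∩ {A,C} = {C} (intersection, +0)
HLPY@5: {C} ∩ {C} = {C} (intersection, +0)
HLPXY@5: {C} ∪ {T} = {C,T} (union, +1)
GHLPXY@5: {C} ∩ {C,T} = {C} (intersection, +0)
per-site changes: [2, 2, 4, 3, 4, 2]; total = 17

4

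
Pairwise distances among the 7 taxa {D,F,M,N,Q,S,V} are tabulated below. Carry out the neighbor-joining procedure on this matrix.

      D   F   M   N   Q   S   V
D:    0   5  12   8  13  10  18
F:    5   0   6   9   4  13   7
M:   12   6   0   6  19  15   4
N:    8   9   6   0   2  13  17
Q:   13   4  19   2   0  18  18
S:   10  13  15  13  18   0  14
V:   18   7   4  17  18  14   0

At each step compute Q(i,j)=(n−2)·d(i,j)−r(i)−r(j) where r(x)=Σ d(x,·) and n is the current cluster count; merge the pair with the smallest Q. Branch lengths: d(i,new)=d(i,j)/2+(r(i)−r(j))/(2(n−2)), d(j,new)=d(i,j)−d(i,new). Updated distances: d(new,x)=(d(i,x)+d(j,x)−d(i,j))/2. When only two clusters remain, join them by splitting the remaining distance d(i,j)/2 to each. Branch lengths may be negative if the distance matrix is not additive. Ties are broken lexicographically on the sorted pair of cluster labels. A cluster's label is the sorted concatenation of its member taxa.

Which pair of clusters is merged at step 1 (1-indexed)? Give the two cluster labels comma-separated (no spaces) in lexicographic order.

M,V

step 1: merge (M,V) at d=4, Q=-120; branch lengths M→2/5, V→18/5; new cluster MV
  updated: d(D,MV)=13, d(F,MV)=9/2, d(MV,N)=19/2, d(MV,Q)=33/2, d(MV,S)=25/2
step 2: merge (N,Q) at d=2, Q=-87; branch lengths N→-1/2, Q→5/2; new cluster NQ
  updated: d(D,NQ)=19/2, d(F,NQ)=11/2, d(MV,NQ)=12, d(NQ,S)=29/2
step 3: merge (D,S) at d=10, Q=-115/2; branch lengths D→35/12, S→85/12; new cluster DS
  updated: d(DS,F)=4, d(DS,MV)=31/4, d(DS,NQ)=7
step 4: merge (DS,NQ) at d=7, Q=-117/4; branch lengths DS→33/16, NQ→79/16; new cluster DNQS
  updated: d(DNQS,F)=5/4, d(DNQS,MV)=51/8
step 5: merge (DNQS,F) at d=5/4, Q=-97/8; branch lengths DNQS→25/16, F→-5/16; new cluster DFNQS
  updated: d(DFNQS,MV)=77/16
step 6: merge (DFNQS,MV) at d=77/16; branch lengths DFNQS→77/32, MV→77/32; new cluster DFMNQSV
final tree: ((((D:35/12,S:85/12):33/16,(N:-1/2,Q:5/2):79/16):25/16,F:-5/16):77/32,(M:2/5,V:18/5):77/32)
total length: 465/16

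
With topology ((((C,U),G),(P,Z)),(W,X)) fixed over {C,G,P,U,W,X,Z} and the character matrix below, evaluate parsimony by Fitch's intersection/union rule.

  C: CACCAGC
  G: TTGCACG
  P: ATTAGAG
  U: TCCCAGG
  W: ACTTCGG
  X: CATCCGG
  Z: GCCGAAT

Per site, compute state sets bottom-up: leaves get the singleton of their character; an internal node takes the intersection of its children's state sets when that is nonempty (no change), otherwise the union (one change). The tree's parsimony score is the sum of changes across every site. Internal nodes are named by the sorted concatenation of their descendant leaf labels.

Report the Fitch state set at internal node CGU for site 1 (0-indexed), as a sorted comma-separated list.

site 0, node CU: C={C} ∪ U={T} → {C,T} (+1)
site 0, node CGU: CU={C,T} ∩ G={T} → {T} (+0)
site 0, node PZ: P={A} ∪ Z={G} → {A,G} (+1)
site 0, node CGPUZ: CGU={T} ∪ PZ={A,G} → {A,G,T} (+1)
site 0, node WX: W={A} ∪ X={C} → {A,C} (+1)
site 0, node CGPUWXZ: CGPUZ={A,G,T} ∩ WX={A,C} → {A} (+0)
site 1, node CU: C={A} ∪ U={C} → {A,C} (+1)
site 1, node CGU: CU={A,C} ∪ G={T} → {A,C,T} (+1)
site 1, node PZ: P={T} ∪ Z={C} → {C,T} (+1)
site 1, node CGPUZ: CGU={A,C,T} ∩ PZ={C,T} → {C,T} (+0)
site 1, node WX: W={C} ∪ X={A} → {A,C} (+1)
site 1, node CGPUWXZ: CGPUZ={C,T} ∩ WX={A,C} → {C} (+0)
site 2, node CU: C={C} ∩ U={C} → {C} (+0)
site 2, node CGU: CU={C} ∪ G={G} → {C,G} (+1)
site 2, node PZ: P={T} ∪ Z={C} → {C,T} (+1)
site 2, node CGPUZ: CGU={C,G} ∩ PZ={C,T} → {C} (+0)
site 2, node WX: W={T} ∩ X={T} → {T} (+0)
site 2, node CGPUWXZ: CGPUZ={C} ∪ WX={T} → {C,T} (+1)
site 3, node CU: C={C} ∩ U={C} → {C} (+0)
site 3, node CGU: CU={C} ∩ G={C} → {C} (+0)
site 3, node PZ: P={A} ∪ Z={G} → {A,G} (+1)
site 3, node CGPUZ: CGU={C} ∪ PZ={A,G} → {A,C,G} (+1)
site 3, node WX: W={T} ∪ X={C} → {C,T} (+1)
site 3, node CGPUWXZ: CGPUZ={A,C,G} ∩ WX={C,T} → {C} (+0)
site 4, node CU: C={A} ∩ U={A} → {A} (+0)
site 4, node CGU: CU={A} ∩ G={A} → {A} (+0)
site 4, node PZ: P={G} ∪ Z={A} → {A,G} (+1)
site 4, node CGPUZ: CGU={A} ∩ PZ={A,G} → {A} (+0)
site 4, node WX: W={C} ∩ X={C} → {C} (+0)
site 4, node CGPUWXZ: CGPUZ={A} ∪ WX={C} → {A,C} (+1)
site 5, node CU: C={G} ∩ U={G} → {G} (+0)
site 5, node CGU: CU={G} ∪ G={C} → {C,G} (+1)
site 5, node PZ: P={A} ∩ Z={A} → {A} (+0)
site 5, node CGPUZ: CGU={C,G} ∪ PZ={A} → {A,C,G} (+1)
site 5, node WX: W={G} ∩ X={G} → {G} (+0)
site 5, node CGPUWXZ: CGPUZ={A,C,G} ∩ WX={G} → {G} (+0)
site 6, node CU: C={C} ∪ U={G} → {C,G} (+1)
site 6, node CGU: CU={C,G} ∩ G={G} → {G} (+0)
site 6, node PZ: P={G} ∪ Z={T} → {G,T} (+1)
site 6, node CGPUZ: CGU={G} ∩ PZ={G,T} → {G} (+0)
site 6, node WX: W={G} ∩ X={G} → {G} (+0)
site 6, node CGPUWXZ: CGPUZ={G} ∩ WX={G} → {G} (+0)
per-site changes: [4, 4, 3, 3, 2, 2, 2]; total = 20

A,C,T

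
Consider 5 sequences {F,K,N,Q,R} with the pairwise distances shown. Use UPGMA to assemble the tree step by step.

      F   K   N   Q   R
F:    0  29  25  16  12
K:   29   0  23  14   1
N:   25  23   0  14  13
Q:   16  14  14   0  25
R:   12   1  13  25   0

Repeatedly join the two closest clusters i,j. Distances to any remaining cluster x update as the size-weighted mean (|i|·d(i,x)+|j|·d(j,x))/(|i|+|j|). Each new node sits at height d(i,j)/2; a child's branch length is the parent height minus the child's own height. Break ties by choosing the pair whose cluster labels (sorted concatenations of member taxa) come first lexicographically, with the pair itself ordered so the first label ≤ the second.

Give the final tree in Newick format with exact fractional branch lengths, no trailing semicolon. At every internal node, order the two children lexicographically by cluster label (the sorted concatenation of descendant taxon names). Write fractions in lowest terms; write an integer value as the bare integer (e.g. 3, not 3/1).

(F:41/4,((K:1/2,R:1/2):71/8,(N:7,Q:7):19/8):7/8)

step 1: merge (K,R) at d=1; branch lengths K→1/2, R→1/2; new cluster KR
  updated: d(F,KR)=41/2, d(KR,N)=18, d(KR,Q)=39/2
step 2: merge (N,Q) at d=14; branch lengths N→7, Q→7; new cluster NQ
  updated: d(F,NQ)=41/2, d(KR,NQ)=75/4
step 3: merge (KR,NQ) at d=75/4; branch lengths KR→71/8, NQ→19/8; new cluster KNQR
  updated: d(F,KNQR)=41/2
step 4: merge (F,KNQR) at d=41/2; branch lengths F→41/4, KNQR→7/8; new cluster FKNQR
final tree: (F:41/4,((K:1/2,R:1/2):71/8,(N:7,Q:7):19/8):7/8)
total length: 299/8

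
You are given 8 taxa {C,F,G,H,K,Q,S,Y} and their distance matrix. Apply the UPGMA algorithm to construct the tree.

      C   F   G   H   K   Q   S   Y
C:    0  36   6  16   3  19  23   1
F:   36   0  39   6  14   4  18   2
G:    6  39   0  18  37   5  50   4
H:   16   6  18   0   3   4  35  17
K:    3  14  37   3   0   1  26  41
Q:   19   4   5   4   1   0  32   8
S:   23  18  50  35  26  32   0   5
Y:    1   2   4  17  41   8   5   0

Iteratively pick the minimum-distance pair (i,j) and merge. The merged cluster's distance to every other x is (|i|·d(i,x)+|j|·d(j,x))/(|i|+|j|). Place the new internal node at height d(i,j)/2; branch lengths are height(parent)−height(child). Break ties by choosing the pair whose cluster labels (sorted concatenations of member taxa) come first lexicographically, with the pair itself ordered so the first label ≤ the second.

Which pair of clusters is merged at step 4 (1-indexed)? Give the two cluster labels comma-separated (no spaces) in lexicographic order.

CY,G

step 1: merge (C,Y) at d=1; branch lengths C→1/2, Y→1/2; new cluster CY
  updated: d(CY,F)=19, d(CY,G)=5, d(CY,H)=33/2, d(CY,K)=22, d(CY,Q)=27/2, d(CY,S)=14
step 2: merge (K,Q) at d=1; branch lengths K→1/2, Q→1/2; new cluster KQ
  updated: d(CY,KQ)=71/4, d(F,KQ)=9, d(G,KQ)=21, d(H,KQ)=7/2, d(KQ,S)=29
step 3: merge (H,KQ) at d=7/2; branch lengths H→7/4, KQ→5/4; new cluster HKQ
  updated: d(CY,HKQ)=52/3, d(F,HKQ)=8, d(G,HKQ)=20, d(HKQ,S)=31
step 4: merge (CY,G) at d=5; branch lengths CY→2, G→5/2; new cluster CGY
  updated: d(CGY,F)=77/3, d(CGY,HKQ)=164/9, d(CGY,S)=26
step 5: merge (F,HKQ) at d=8; branch lengths F→4, HKQ→9/4; new cluster FHKQ
  updated: d(CGY,FHKQ)=241/12, d(FHKQ,S)=111/4
step 6: merge (CGY,FHKQ) at d=241/12; branch lengths CGY→181/24, FHKQ→145/24; new cluster CFGHKQY
  updated: d(CFGHKQY,S)=27
step 7: merge (CFGHKQY,S) at d=27; branch lengths CFGHKQY→83/24, S→27/2; new cluster CFGHKQSY
final tree: ((((C:1/2,Y:1/2):2,G:5/2):181/24,(F:4,(H:7/4,(K:1/2,Q:1/2):5/4):9/4):145/24):83/24,S:27/2)
total length: 1111/24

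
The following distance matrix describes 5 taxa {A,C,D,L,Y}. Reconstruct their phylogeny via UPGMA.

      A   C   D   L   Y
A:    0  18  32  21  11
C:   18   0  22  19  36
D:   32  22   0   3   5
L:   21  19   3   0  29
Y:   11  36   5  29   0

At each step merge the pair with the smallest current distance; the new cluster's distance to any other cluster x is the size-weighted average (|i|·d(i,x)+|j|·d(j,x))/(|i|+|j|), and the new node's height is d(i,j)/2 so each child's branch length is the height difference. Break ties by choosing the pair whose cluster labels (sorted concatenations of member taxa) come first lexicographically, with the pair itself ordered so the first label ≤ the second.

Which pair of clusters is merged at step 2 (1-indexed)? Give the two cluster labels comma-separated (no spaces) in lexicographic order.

iteration 1: select D,L (d=3); attach at lengths (3/2, 3/2); label the merged cluster DL
  updated: d(A,DL)=53/2, d(C,DL)=41/2, d(DL,Y)=17
iteration 2: select A,Y (d=11); attach at lengths (11/2, 11/2); label the merged cluster AY
  updated: d(AY,C)=27, d(AY,DL)=87/4
iteration 3: select C,DL (d=41/2); attach at lengths (41/4, 35/4); label the merged cluster CDL
  updated: d(AY,CDL)=47/2
iteration 4: select AY,CDL (d=47/2); attach at lengths (25/4, 3/2); label the merged cluster ACDLY
final tree: ((A:11/2,Y:11/2):25/4,(C:41/4,(D:3/2,L:3/2):35/4):3/2)
total length: 163/4

A,Y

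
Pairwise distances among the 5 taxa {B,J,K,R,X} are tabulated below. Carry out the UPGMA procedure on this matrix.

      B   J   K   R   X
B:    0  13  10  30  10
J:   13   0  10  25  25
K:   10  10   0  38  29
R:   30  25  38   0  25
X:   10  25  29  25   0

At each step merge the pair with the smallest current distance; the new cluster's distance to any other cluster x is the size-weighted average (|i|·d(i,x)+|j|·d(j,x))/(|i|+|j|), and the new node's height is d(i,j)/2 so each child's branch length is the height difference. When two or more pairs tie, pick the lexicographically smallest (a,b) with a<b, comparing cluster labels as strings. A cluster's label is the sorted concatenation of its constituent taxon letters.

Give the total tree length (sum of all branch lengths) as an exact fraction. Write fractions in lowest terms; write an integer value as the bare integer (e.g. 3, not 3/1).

611/12

iteration 1: select B,K (d=10); attach at lengths (5, 5); label the merged cluster BK
  updated: d(BK,J)=23/2, d(BK,R)=34, d(BK,X)=39/2
iteration 2: select BK,J (d=23/2); attach at lengths (3/4, 23/4); label the merged cluster BJK
  updated: d(BJK,R)=31, d(BJK,X)=64/3
iteration 3: select BJK,X (d=64/3); attach at lengths (59/12, 32/3); label the merged cluster BJKX
  updated: d(BJKX,R)=59/2
iteration 4: select BJKX,R (d=59/2); attach at lengths (49/12, 59/4); label the merged cluster BJKRX
final tree: ((((B:5,K:5):3/4,J:23/4):59/12,X:32/3):49/12,R:59/4)
total length: 611/12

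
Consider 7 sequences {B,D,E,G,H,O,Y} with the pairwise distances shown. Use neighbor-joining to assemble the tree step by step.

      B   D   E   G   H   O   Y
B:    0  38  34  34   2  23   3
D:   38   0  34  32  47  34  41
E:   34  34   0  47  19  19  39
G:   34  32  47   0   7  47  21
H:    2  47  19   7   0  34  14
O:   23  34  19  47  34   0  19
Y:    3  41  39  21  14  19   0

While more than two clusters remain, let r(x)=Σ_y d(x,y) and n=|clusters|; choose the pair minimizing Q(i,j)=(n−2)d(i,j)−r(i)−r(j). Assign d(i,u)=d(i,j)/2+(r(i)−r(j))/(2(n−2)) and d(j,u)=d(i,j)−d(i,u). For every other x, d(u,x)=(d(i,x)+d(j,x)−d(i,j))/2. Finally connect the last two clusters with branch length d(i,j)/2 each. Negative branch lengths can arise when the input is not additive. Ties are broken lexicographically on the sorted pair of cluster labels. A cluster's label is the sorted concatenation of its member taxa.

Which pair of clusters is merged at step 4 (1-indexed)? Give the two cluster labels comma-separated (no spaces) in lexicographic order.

BGHY,D

iteration 1: select G,H (d=7, Q=-276); attach at lengths (10, -3); label the merged cluster GH
  updated: d(B,GH)=29/2, d(D,GH)=36, d(E,GH)=59/2, d(GH,O)=37, d(GH,Y)=14
iteration 2: select B,Y (d=3, Q=-433/2); attach at lengths (17/16, 31/16); label the merged cluster BY
  updated: d(BY,D)=38, d(BY,E)=35, d(BY,GH)=51/4, d(BY,O)=39/2
iteration 3: select BY,GH (d=51/4, Q=-729/4); attach at lengths (113/24, 193/24); label the merged cluster BGHY
  updated: d(BGHY,D)=245/8, d(BGHY,E)=207/8, d(BGHY,O)=175/8
iteration 4: select BGHY,D (d=245/8, Q=-463/4); attach at lengths (41/4, 163/8); label the merged cluster BDGHY
  updated: d(BDGHY,E)=117/8, d(BDGHY,O)=101/8
iteration 5: select BDGHY,E (d=117/8, Q=-185/4); attach at lengths (33/8, 21/2); label the merged cluster BDEGHY
  updated: d(BDEGHY,O)=17/2
iteration 6: select BDEGHY,O (d=17/2); attach at lengths (17/4, 17/4); label the merged cluster BDEGHOY
final tree: (((((B:17/16,Y:31/16):113/24,(G:10,H:-3):193/24):41/4,D:163/8):33/8,E:21/2):17/4,O:17/4)
total length: 153/2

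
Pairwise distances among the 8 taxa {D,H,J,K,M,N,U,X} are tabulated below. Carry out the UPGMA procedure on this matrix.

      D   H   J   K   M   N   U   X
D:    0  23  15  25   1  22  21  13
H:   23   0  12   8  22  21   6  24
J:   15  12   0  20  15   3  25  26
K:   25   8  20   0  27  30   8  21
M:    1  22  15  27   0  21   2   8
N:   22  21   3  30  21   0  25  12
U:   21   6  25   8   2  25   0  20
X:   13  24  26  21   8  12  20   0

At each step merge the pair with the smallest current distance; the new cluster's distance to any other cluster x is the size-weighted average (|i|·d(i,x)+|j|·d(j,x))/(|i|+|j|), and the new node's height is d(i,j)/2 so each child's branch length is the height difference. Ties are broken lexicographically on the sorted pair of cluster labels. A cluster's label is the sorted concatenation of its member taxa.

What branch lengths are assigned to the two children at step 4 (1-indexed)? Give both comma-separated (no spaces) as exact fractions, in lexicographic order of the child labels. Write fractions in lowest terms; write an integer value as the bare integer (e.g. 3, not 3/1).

1,4

iteration 1: select D,M (d=1); attach at lengths (1/2, 1/2); label the merged cluster DM
  updated: d(DM,H)=45/2, d(DM,J)=15, d(DM,K)=26, d(DM,N)=43/2, d(DM,U)=23/2, d(DM,X)=21/2
iteration 2: select J,N (d=3); attach at lengths (3/2, 3/2); label the merged cluster JN
  updated: d(DM,JN)=73/4, d(H,JN)=33/2, d(JN,K)=25, d(JN,U)=25, d(JN,X)=19
iteration 3: select H,U (d=6); attach at lengths (3, 3); label the merged cluster HU
  updated: d(DM,HU)=17, d(HU,JN)=83/4, d(HU,K)=8, d(HU,X)=22
iteration 4: select HU,K (d=8); attach at lengths (1, 4); label the merged cluster HKU
  updated: d(DM,HKU)=20, d(HKU,JN)=133/6, d(HKU,X)=65/3
iteration 5: select DM,X (d=21/2); attach at lengths (19/4, 21/4); label the merged cluster DMX
  updated: d(DMX,HKU)=185/9, d(DMX,JN)=37/2
iteration 6: select DMX,JN (d=37/2); attach at lengths (4, 31/4); label the merged cluster DJMNX
  updated: d(DJMNX,HKU)=106/5
iteration 7: select DJMNX,HKU (d=106/5); attach at lengths (27/20, 33/5); label the merged cluster DHJKMNUX
final tree: ((((D:1/2,M:1/2):19/4,X:21/4):4,(J:3/2,N:3/2):31/4):27/20,((H:3,U:3):1,K:4):33/5)
total length: 447/10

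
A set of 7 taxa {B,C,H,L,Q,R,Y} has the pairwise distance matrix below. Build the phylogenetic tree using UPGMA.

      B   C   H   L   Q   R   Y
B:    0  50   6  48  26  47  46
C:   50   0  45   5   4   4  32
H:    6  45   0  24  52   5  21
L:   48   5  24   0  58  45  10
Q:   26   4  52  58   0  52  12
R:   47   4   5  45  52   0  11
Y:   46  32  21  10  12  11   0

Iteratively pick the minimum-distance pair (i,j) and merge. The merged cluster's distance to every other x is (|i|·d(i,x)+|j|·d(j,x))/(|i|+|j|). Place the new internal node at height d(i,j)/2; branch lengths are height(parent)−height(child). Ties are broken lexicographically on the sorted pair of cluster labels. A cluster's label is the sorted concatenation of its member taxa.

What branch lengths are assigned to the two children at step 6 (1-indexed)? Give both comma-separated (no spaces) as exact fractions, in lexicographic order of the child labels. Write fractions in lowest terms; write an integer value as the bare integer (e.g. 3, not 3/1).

step 1: merge (C,Q) at d=4; branch lengths C→2, Q→2; new cluster CQ
  updated: d(B,CQ)=38, d(CQ,H)=97/2, d(CQ,L)=63/2, d(CQ,R)=28, d(CQ,Y)=22
step 2: merge (H,R) at d=5; branch lengths H→5/2, R→5/2; new cluster HR
  updated: d(B,HR)=53/2, d(CQ,HR)=153/4, d(HR,L)=69/2, d(HR,Y)=16
step 3: merge (L,Y) at d=10; branch lengths L→5, Y→5; new cluster LY
  updated: d(B,LY)=47, d(CQ,LY)=107/4, d(HR,LY)=101/4
step 4: merge (HR,LY) at d=101/4; branch lengths HR→81/8, LY→61/8; new cluster HLRY
  updated: d(B,HLRY)=147/4, d(CQ,HLRY)=65/2
step 5: merge (CQ,HLRY) at d=65/2; branch lengths CQ→57/4, HLRY→29/8; new cluster CHLQRY
  updated: d(B,CHLQRY)=223/6
step 6: merge (B,CHLQRY) at d=223/6; branch lengths B→223/12, CHLQRY→7/3; new cluster BCHLQRY
final tree: (B:223/12,((C:2,Q:2):57/4,((H:5/2,R:5/2):81/8,(L:5,Y:5):61/8):29/8):7/3)
total length: 1813/24

223/12,7/3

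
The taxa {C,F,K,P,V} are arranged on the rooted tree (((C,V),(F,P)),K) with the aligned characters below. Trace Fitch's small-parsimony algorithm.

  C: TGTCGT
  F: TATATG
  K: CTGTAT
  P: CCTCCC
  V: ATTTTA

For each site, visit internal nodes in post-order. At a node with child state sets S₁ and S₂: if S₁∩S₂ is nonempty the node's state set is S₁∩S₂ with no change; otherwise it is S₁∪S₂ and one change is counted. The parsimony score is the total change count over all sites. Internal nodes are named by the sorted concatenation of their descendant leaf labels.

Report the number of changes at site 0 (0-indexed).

[col 0] CV: children C:{T}, V:{A} ∪→ {A,T}; cost 1
[col 0] FP: children F:{T}, P:{C} ∪→ {C,T}; cost 1
[col 0] CFPV: children CV:{A,T}, FP:{C,T} ∩→ {T}; cost 0
[col 0] CFKPV: children CFPV:{T}, K:{C} ∪→ {C,T}; cost 1
[col 1] CV: children C:{G}, V:{T} ∪→ {G,T}; cost 1
[col 1] FP: children F:{A}, P:{C} ∪→ {A,C}; cost 1
[col 1] CFPV: children CV:{G,T}, FP:{A,C} ∪→ {A,C,G,T}; cost 1
[col 1] CFKPV: children CFPV:{A,C,G,T}, K:{T} ∩→ {T}; cost 0
[col 2] CV: children C:{T}, V:{T} ∩→ {T}; cost 0
[col 2] FP: children F:{T}, P:{T} ∩→ {T}; cost 0
[col 2] CFPV: children CV:{T}, FP:{T} ∩→ {T}; cost 0
[col 2] CFKPV: children CFPV:{T}, K:{G} ∪→ {G,T}; cost 1
[col 3] CV: children C:{C}, V:{T} ∪→ {C,T}; cost 1
[col 3] FP: children F:{A}, P:{C} ∪→ {A,C}; cost 1
[col 3] CFPV: children CV:{C,T}, FP:{A,C} ∩→ {C}; cost 0
[col 3] CFKPV: children CFPV:{C}, K:{T} ∪→ {C,T}; cost 1
[col 4] CV: children C:{G}, V:{T} ∪→ {G,T}; cost 1
[col 4] FP: children F:{T}, P:{C} ∪→ {C,T}; cost 1
[col 4] CFPV: children CV:{G,T}, FP:{C,T} ∩→ {T}; cost 0
[col 4] CFKPV: children CFPV:{T}, K:{A} ∪→ {A,T}; cost 1
[col 5] CV: children C:{T}, V:{A} ∪→ {A,T}; cost 1
[col 5] FP: children F:{G}, P:{C} ∪→ {C,G}; cost 1
[col 5] CFPV: children CV:{A,T}, FP:{C,G} ∪→ {A,C,G,T}; cost 1
[col 5] CFKPV: children CFPV:{A,C,G,T}, K:{T} ∩→ {T}; cost 0
per-site changes: [3, 3, 1, 3, 3, 3]; total = 16

3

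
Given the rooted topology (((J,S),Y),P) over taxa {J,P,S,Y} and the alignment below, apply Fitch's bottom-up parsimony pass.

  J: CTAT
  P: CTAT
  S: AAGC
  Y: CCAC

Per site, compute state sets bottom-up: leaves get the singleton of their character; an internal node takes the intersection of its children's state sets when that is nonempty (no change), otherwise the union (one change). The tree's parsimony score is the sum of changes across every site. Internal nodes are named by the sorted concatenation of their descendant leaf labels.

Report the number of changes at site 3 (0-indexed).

2

site 0, node JS: J={C} ∪ S={A} → {A,C} (+1)
site 0, node JSY: JS={A,C} ∩ Y={C} → {C} (+0)
site 0, node JPSY: JSY={C} ∩ P={C} → {C} (+0)
site 1, node JS: J={T} ∪ S={A} → {A,T} (+1)
site 1, node JSY: JS={A,T} ∪ Y={C} → {A,C,T} (+1)
site 1, node JPSY: JSY={A,C,T} ∩ P={T} → {T} (+0)
site 2, node JS: J={A} ∪ S={G} → {A,G} (+1)
site 2, node JSY: JS={A,G} ∩ Y={A} → {A} (+0)
site 2, node JPSY: JSY={A} ∩ P={A} → {A} (+0)
site 3, node JS: J={T} ∪ S={C} → {C,T} (+1)
site 3, node JSY: JS={C,T} ∩ Y={C} → {C} (+0)
site 3, node JPSY: JSY={C} ∪ P={T} → {C,T} (+1)
per-site changes: [1, 2, 1, 2]; total = 6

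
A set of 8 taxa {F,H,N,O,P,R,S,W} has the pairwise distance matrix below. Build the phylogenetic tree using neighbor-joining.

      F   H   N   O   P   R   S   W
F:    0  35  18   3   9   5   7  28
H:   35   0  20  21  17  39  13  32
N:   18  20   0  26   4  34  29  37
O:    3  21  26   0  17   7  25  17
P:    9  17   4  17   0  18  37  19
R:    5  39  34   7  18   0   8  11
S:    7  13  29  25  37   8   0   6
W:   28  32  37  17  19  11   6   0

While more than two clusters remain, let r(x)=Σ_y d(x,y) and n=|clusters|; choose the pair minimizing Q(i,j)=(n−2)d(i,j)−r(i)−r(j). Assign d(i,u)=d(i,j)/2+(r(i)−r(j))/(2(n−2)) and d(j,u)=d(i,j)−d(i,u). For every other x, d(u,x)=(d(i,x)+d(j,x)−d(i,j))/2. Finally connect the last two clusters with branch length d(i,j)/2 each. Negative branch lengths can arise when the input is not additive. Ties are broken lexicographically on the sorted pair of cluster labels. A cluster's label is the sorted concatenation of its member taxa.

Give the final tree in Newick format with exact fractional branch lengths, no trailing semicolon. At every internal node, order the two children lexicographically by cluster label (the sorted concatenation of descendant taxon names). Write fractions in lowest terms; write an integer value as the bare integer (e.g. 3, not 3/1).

(((F:25/16,O:23/16):23/16,(H:221/20,(N:71/12,P:-23/12):109/20):169/16):79/32,(R:4/3,(S:1/8,W:47/8):31/6):79/32)

1. join N+P (d=4, Q=-265) ⇒ NP; edges |N|=71/12, |P|=-23/12
  updated: d(F,NP)=23/2, d(H,NP)=33/2, d(NP,O)=39/2, d(NP,R)=24, d(NP,S)=31, d(NP,W)=26
2. join H+NP (d=33/2, Q=-405/2) ⇒ HNP; edges |H|=221/20, |NP|=109/20
  updated: d(F,HNP)=15, d(HNP,O)=12, d(HNP,R)=93/4, d(HNP,S)=55/4, d(HNP,W)=83/4
3. join S+W (d=6, Q=-237/2) ⇒ SW; edges |S|=1/8, |W|=47/8
  updated: d(F,SW)=29/2, d(HNP,SW)=57/4, d(O,SW)=18, d(R,SW)=13/2
4. join R+SW (d=13/2, Q=-151/2) ⇒ RSW; edges |R|=4/3, |SW|=31/6
  updated: d(F,RSW)=13/2, d(HNP,RSW)=31/2, d(O,RSW)=37/4
5. join F+O (d=3, Q=-171/4) ⇒ FO; edges |F|=25/16, |O|=23/16
  updated: d(FO,HNP)=12, d(FO,RSW)=51/8
6. join FO+HNP (d=12, Q=-271/8) ⇒ FHNOP; edges |FO|=23/16, |HNP|=169/16
  updated: d(FHNOP,RSW)=79/16
7. join FHNOP+RSW (d=79/16) ⇒ FHNOPRSW; edges |FHNOP|=79/32, |RSW|=79/32
final tree: (((F:25/16,O:23/16):23/16,(H:221/20,(N:71/12,P:-23/12):109/20):169/16):79/32,(R:4/3,(S:1/8,W:47/8):31/6):79/32)
total length: 847/16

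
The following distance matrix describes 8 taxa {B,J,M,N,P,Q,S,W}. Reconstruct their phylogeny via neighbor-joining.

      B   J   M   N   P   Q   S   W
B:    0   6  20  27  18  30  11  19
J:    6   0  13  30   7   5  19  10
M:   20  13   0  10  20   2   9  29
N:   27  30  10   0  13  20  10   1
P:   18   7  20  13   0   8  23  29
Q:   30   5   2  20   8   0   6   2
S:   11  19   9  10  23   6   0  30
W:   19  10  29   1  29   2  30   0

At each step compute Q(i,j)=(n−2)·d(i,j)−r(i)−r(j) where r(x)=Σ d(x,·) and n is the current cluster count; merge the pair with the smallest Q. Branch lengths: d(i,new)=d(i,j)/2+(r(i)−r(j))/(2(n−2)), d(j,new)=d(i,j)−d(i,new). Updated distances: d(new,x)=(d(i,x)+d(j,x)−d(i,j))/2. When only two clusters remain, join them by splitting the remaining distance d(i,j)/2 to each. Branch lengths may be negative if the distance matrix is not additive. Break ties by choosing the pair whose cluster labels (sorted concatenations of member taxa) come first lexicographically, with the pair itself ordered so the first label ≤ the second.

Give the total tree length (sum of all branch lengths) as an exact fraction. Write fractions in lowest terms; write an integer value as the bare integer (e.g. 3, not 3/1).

1. join N+W (d=1, Q=-225) ⇒ NW; edges |N|=-1/4, |W|=5/4
  updated: d(B,NW)=45/2, d(J,NW)=39/2, d(M,NW)=19, d(NW,P)=41/2, d(NW,Q)=21/2, d(NW,S)=39/2
2. join B+J (d=6, Q=-147) ⇒ BJ; edges |B|=34/5, |J|=-4/5
  updated: d(BJ,M)=27/2, d(BJ,NW)=18, d(BJ,P)=19/2, d(BJ,Q)=29/2, d(BJ,S)=12
3. join BJ+P (d=19/2, Q=-221/2) ⇒ BJP; edges |BJ|=49/16, |P|=103/16
  updated: d(BJP,M)=12, d(BJP,NW)=29/2, d(BJP,Q)=13/2, d(BJP,S)=51/4
4. join BJP+NW (d=29/2, Q=-263/4) ⇒ BJNPW; edges |BJP|=103/24, |NW|=245/24
  updated: d(BJNPW,M)=33/4, d(BJNPW,Q)=5/4, d(BJNPW,S)=71/8
5. join BJNPW+Q (d=5/4, Q=-201/8) ⇒ BJNPQW; edges |BJNPW|=93/32, |Q|=-53/32
  updated: d(BJNPQW,M)=9/2, d(BJNPQW,S)=109/16
6. join BJNPQW+M (d=9/2, Q=-325/16) ⇒ BJMNPQW; edges |BJNPQW|=37/32, |M|=107/32
  updated: d(BJMNPQW,S)=181/32
7. join BJMNPQW+S (d=181/32) ⇒ BJMNPQSW; edges |BJMNPQW|=181/64, |S|=181/64
final tree: ((((((B:34/5,J:-4/5):49/16,P:103/16):103/24,(N:-1/4,W:5/4):245/24):93/32,Q:-53/32):37/32,M:107/32):181/64,S:181/64)
total length: 1357/32

1357/32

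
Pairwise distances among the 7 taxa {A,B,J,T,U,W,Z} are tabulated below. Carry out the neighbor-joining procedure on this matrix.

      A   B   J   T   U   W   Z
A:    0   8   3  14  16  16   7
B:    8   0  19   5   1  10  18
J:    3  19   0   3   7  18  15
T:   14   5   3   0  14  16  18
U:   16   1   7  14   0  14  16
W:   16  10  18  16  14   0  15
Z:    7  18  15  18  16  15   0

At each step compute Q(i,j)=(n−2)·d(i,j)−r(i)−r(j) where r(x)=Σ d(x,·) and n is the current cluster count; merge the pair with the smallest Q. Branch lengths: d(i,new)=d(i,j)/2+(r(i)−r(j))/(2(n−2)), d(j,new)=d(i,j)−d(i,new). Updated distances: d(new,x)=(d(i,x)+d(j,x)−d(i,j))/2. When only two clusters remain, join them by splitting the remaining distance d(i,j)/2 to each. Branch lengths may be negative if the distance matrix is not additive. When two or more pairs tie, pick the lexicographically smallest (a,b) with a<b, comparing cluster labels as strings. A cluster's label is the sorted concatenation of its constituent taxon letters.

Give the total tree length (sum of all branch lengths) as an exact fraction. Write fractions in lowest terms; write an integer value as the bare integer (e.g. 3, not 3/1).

step 1: merge (B,U) at d=1, Q=-124; branch lengths B→-1/5, U→6/5; new cluster BU
  updated: d(A,BU)=23/2, d(BU,J)=25/2, d(BU,T)=9, d(BU,W)=23/2, d(BU,Z)=33/2
step 2: merge (J,T) at d=3, Q=-199/2; branch lengths J→7/16, T→41/16; new cluster JT
  updated: d(A,JT)=7, d(BU,JT)=37/4, d(JT,W)=31/2, d(JT,Z)=15
step 3: merge (A,Z) at d=7, Q=-74; branch lengths A→3/2, Z→11/2; new cluster AZ
  updated: d(AZ,BU)=21/2, d(AZ,JT)=15/2, d(AZ,W)=12
step 4: merge (AZ,JT) at d=15/2, Q=-189/4; branch lengths AZ→51/16, JT→69/16; new cluster AJTZ
  updated: d(AJTZ,BU)=49/8, d(AJTZ,W)=10
step 5: merge (AJTZ,BU) at d=49/8, Q=-221/8; branch lengths AJTZ→37/16, BU→61/16; new cluster ABJTUZ
  updated: d(ABJTUZ,W)=123/16
step 6: merge (ABJTUZ,W) at d=123/16; branch lengths ABJTUZ→123/32, W→123/32; new cluster ABJTUWZ
final tree: ((((A:3/2,Z:11/2):51/16,(J:7/16,T:41/16):69/16):37/16,(B:-1/5,U:6/5):61/16):123/32,W:123/32)
total length: 517/16

517/16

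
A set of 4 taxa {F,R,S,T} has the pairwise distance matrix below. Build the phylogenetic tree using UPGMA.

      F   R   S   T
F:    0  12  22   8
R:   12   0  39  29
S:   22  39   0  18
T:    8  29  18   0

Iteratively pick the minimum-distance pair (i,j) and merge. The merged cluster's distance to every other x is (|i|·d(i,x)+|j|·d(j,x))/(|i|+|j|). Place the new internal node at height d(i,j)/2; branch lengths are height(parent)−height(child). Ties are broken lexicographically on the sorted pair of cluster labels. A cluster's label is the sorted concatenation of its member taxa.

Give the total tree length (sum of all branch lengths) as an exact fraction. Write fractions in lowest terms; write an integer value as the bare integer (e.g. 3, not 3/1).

1. join F+T (d=8) ⇒ FT; edges |F|=4, |T|=4
  updated: d(FT,R)=41/2, d(FT,S)=20
2. join FT+S (d=20) ⇒ FST; edges |FT|=6, |S|=10
  updated: d(FST,R)=80/3
3. join FST+R (d=80/3) ⇒ FRST; edges |FST|=10/3, |R|=40/3
final tree: (((F:4,T:4):6,S:10):10/3,R:40/3)
total length: 122/3

122/3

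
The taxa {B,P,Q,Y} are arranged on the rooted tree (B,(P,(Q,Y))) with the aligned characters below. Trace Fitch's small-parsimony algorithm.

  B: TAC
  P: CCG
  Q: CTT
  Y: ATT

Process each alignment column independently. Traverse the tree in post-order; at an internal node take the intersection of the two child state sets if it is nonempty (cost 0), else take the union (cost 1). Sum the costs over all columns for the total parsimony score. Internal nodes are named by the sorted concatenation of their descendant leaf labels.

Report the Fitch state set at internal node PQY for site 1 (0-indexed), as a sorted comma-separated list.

site 0, node QY: Q={C} ∪ Y={A} → {A,C} (+1)
site 0, node PQY: P={C} ∩ QY={A,C} → {C} (+0)
site 0, node BPQY: B={T} ∪ PQY={C} → {C,T} (+1)
site 1, node QY: Q={T} ∩ Y={T} → {T} (+0)
site 1, node PQY: P={C} ∪ QY={T} → {C,T} (+1)
site 1, node BPQY: B={A} ∪ PQY={C,T} → {A,C,T} (+1)
site 2, node QY: Q={T} ∩ Y={T} → {T} (+0)
site 2, node PQY: P={G} ∪ QY={T} → {G,T} (+1)
site 2, node BPQY: B={C} ∪ PQY={G,T} → {C,G,T} (+1)
per-site changes: [2, 2, 2]; total = 6

C,T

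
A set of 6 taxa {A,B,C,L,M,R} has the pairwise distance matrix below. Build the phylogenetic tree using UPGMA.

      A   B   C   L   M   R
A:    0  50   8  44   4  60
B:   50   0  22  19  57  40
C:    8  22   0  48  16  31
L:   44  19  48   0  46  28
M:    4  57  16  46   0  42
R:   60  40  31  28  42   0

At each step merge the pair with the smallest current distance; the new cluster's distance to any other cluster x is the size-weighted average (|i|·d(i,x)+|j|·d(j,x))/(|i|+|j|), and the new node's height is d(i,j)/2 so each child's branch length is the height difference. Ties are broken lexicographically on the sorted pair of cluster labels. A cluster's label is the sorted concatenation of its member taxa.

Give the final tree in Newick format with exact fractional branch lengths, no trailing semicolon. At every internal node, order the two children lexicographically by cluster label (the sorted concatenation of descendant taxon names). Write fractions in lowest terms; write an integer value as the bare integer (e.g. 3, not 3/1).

(((A:2,M:2):4,C:6):146/9,((B:19/2,L:19/2):15/2,R:17):47/9)

iteration 1: select A,M (d=4); attach at lengths (2, 2); label the merged cluster AM
  updated: d(AM,B)=107/2, d(AM,C)=12, d(AM,L)=45, d(AM,R)=51
iteration 2: select AM,C (d=12); attach at lengths (4, 6); label the merged cluster ACM
  updated: d(ACM,B)=43, d(ACM,L)=46, d(ACM,R)=133/3
iteration 3: select B,L (d=19); attach at lengths (19/2, 19/2); label the merged cluster BL
  updated: d(ACM,BL)=89/2, d(BL,R)=34
iteration 4: select BL,R (d=34); attach at lengths (15/2, 17); label the merged cluster BLR
  updated: d(ACM,BLR)=400/9
iteration 5: select ACM,BLR (d=400/9); attach at lengths (146/9, 47/9); label the merged cluster ABCLMR
final tree: (((A:2,M:2):4,C:6):146/9,((B:19/2,L:19/2):15/2,R:17):47/9)
total length: 1421/18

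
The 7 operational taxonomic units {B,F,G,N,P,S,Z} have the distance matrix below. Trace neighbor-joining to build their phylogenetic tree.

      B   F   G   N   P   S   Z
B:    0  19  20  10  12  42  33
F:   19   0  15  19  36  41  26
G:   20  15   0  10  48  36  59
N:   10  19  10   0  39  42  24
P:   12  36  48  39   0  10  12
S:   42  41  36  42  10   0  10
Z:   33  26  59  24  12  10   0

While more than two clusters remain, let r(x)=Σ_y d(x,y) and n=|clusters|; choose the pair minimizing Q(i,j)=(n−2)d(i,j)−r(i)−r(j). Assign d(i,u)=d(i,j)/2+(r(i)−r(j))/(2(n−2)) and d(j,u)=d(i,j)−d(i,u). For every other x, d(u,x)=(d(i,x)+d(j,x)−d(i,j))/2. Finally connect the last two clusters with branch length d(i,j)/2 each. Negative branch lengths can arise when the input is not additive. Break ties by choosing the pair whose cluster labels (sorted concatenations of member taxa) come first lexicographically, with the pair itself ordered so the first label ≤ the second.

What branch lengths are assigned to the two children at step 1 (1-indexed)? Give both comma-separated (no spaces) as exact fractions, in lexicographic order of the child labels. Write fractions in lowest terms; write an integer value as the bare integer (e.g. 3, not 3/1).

67/10,33/10

iteration 1: select S,Z (d=10, Q=-295); attach at lengths (67/10, 33/10); label the merged cluster SZ
  updated: d(B,SZ)=65/2, d(F,SZ)=57/2, d(G,SZ)=85/2, d(N,SZ)=28, d(P,SZ)=6
iteration 2: select P,SZ (d=6, Q=-509/2); attach at lengths (55/16, 41/16); label the merged cluster PSZ
  updated: d(B,PSZ)=77/4, d(F,PSZ)=117/4, d(G,PSZ)=169/4, d(N,PSZ)=61/2
iteration 3: select B,PSZ (d=77/4, Q=-527/4); attach at lengths (19/24, 443/24); label the merged cluster BPSZ
  updated: d(BPSZ,F)=29/2, d(BPSZ,G)=43/2, d(BPSZ,N)=85/8
iteration 4: select BPSZ,F (d=29/2, Q=-529/8); attach at lengths (217/32, 247/32); label the merged cluster BFPSZ
  updated: d(BFPSZ,G)=11, d(BFPSZ,N)=121/16
iteration 5: select BFPSZ,G (d=11, Q=-457/16); attach at lengths (137/32, 215/32); label the merged cluster BFGPSZ
  updated: d(BFGPSZ,N)=105/32
iteration 6: select BFGPSZ,N (d=105/32); attach at lengths (105/64, 105/64); label the merged cluster BFGNPSZ
final tree: ((((B:19/24,(P:55/16,(S:67/10,Z:33/10):41/16):443/24):217/32,F:247/32):137/32,G:215/32):105/64,N:105/64)
total length: 2049/32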